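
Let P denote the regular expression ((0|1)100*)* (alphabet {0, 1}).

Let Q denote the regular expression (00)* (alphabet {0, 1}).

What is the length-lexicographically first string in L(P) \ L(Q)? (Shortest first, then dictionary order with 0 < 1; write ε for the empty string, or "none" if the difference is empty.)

The string 010 is accepted by P but not by Q.
No shorter string lies in the difference, and 010 is the lexicographically first length-3 string in L(P) \ L(Q).

010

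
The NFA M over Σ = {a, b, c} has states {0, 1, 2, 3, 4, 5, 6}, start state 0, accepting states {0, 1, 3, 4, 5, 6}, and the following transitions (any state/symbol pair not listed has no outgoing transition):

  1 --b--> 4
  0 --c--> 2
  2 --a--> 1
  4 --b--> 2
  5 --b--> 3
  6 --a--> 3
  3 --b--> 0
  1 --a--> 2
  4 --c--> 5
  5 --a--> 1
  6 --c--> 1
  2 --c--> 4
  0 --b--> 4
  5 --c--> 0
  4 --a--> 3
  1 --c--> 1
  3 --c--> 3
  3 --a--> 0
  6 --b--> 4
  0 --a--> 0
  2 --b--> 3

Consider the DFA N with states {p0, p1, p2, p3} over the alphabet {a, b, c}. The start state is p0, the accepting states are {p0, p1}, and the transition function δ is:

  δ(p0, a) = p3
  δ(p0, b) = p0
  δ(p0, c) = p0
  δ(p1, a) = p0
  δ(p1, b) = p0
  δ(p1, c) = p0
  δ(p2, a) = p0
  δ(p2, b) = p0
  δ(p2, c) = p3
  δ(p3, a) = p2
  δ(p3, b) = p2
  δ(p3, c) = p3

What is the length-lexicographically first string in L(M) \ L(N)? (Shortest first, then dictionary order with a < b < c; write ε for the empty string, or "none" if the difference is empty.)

a

The string a is accepted by M but not by N.
No shorter string lies in the difference, and a is the lexicographically first length-1 string in L(M) \ L(N).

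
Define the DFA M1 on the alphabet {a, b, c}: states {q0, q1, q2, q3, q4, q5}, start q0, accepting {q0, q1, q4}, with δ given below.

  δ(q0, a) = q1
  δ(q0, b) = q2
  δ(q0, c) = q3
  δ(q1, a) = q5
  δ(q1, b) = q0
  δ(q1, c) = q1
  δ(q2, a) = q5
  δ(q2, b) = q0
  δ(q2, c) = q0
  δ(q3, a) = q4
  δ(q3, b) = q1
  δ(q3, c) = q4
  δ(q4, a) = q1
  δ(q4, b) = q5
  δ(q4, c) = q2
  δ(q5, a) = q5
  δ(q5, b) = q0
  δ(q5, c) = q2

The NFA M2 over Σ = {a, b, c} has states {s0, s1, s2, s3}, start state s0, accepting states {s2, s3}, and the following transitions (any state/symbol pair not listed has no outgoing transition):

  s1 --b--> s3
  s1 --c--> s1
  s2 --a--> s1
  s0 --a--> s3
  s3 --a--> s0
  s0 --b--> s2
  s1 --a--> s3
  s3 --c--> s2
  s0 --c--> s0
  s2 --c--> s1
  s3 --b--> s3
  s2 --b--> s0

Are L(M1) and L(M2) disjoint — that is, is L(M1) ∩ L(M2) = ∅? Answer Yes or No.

No

The string a is accepted by both M1 and M2.
Hence L(M1) ∩ L(M2) ≠ ∅.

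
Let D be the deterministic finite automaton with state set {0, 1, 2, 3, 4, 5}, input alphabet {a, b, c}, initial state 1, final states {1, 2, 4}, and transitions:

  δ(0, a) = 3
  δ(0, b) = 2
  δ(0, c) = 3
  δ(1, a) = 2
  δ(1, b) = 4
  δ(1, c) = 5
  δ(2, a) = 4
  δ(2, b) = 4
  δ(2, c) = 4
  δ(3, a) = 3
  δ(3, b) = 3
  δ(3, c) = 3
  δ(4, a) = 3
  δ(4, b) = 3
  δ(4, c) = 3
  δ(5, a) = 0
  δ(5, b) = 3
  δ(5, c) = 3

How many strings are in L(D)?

10

The useful subgraph on states {0, 1, 2, 4, 5} is acyclic, so L(D) is finite; the longest accepting path visits 5 useful states, giving maximum string length 4.
Counting accepting paths from 1 by length: 1 of length 0, 2 of length 1, 3 of length 2, 1 of length 3, 3 of length 4. Total 10.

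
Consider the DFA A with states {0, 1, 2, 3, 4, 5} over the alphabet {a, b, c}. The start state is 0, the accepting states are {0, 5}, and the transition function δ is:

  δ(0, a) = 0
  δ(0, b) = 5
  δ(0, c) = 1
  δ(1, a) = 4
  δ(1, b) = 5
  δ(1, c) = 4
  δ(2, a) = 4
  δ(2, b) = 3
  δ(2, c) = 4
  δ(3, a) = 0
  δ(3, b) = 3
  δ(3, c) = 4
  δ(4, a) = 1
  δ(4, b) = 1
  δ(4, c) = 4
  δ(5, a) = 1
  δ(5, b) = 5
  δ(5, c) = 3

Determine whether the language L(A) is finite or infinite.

infinite

State 0 is reachable from the start and can reach an accepting state, and it lies on the cycle 0 → 0.
Traversing that cycle any number of times yields accepted strings of unbounded length, so the language is infinite.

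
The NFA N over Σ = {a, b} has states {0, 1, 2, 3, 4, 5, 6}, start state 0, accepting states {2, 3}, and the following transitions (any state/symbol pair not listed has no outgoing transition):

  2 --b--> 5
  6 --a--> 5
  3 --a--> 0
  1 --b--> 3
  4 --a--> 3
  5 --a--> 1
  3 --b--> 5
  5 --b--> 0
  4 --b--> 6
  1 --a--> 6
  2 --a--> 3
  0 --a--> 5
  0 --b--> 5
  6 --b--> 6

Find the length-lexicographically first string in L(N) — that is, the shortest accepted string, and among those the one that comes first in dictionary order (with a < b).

aab

A breadth-first search from 0 reaches an accepting state first via the path 0 → 5 → 1 → 3 on input aab.
No string of length < 3 is accepted (BFS exhausts all shorter strings without reaching an accepting state), and aab is the lexicographically least accepting string of length 3.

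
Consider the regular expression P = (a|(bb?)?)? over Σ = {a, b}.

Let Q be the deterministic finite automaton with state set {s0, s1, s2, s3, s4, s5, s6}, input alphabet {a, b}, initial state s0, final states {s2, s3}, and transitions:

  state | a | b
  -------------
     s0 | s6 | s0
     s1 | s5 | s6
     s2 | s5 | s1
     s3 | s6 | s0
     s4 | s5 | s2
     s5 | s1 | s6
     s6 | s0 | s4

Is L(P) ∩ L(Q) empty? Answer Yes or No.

Converting the expression P to a DFA (subset construction, then merging equivalent states) gives the minimal DFA with states {p0, p1, p2, p3}, start state p0, accepting states {p0, p1, p2} and transitions p0: a→p1, b→p2; p1: a→p3, b→p3; p2: a→p3, b→p1; p3: a→p3, b→p3.
Exploring the product automaton P × Q from the start pair (p0, s0), following both machines on each input symbol, reaches 10 state pairs: (p0, s0), (p1, s6), (p2, s0), (p3, s0), (p3, s4), (p3, s6), (p1, s0), (p3, s5), (p3, s2), (p3, s1).
P accepts in {p0, p1, p2} and Q accepts in {s2, s3}; no reachable pair has both components accepting, so no string drives both machines to acceptance simultaneously and L(P) ∩ L(Q) = ∅.
So no string is accepted by both, and the intersection is empty.

Yes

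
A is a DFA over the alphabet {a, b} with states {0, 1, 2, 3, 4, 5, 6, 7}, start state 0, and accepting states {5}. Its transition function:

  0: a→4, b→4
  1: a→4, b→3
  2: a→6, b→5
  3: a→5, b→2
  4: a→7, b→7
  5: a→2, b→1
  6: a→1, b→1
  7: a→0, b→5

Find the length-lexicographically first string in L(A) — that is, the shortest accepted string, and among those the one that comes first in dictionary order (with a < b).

A breadth-first search from 0 reaches an accepting state first via the path 0 → 4 → 7 → 5 on input aab.
No string of length < 3 is accepted (BFS exhausts all shorter strings without reaching an accepting state), and aab is the lexicographically least accepting string of length 3.

aab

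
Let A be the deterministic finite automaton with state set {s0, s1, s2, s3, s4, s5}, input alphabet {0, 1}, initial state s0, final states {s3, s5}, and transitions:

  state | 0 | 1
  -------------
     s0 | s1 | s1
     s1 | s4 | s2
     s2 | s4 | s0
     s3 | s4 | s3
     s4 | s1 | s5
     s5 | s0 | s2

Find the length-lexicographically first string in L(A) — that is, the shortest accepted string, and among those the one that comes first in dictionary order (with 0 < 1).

A breadth-first search from s0 reaches an accepting state first via the path s0 → s1 → s4 → s5 on input 001.
No string of length < 3 is accepted (BFS exhausts all shorter strings without reaching an accepting state), and 001 is the lexicographically least accepting string of length 3.

001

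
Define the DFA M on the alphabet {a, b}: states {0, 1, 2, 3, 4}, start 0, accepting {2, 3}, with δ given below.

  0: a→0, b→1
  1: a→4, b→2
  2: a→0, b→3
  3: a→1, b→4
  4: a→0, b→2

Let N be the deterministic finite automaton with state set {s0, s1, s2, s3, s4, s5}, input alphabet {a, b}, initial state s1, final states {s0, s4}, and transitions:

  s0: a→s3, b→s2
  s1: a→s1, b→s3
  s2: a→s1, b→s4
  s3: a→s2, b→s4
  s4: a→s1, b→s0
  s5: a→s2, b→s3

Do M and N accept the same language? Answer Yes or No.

Exploring the product automaton M × N from the start pair (0, s1), following both machines on each input symbol, reaches 5 state pairs: (0, s1), (1, s3), (4, s2), (2, s4), (3, s0).
M accepts in {2, 3} and N accepts in {s0, s4}. In every reachable pair the two components are either both accepting — (2, s4), (3, s0) — or both non-accepting, so no string is accepted by exactly one of the machines: L(M) \ L(N) and L(N) \ L(M) are both empty.
Hence every string is accepted by M iff it is accepted by N, and the two languages coincide.

Yes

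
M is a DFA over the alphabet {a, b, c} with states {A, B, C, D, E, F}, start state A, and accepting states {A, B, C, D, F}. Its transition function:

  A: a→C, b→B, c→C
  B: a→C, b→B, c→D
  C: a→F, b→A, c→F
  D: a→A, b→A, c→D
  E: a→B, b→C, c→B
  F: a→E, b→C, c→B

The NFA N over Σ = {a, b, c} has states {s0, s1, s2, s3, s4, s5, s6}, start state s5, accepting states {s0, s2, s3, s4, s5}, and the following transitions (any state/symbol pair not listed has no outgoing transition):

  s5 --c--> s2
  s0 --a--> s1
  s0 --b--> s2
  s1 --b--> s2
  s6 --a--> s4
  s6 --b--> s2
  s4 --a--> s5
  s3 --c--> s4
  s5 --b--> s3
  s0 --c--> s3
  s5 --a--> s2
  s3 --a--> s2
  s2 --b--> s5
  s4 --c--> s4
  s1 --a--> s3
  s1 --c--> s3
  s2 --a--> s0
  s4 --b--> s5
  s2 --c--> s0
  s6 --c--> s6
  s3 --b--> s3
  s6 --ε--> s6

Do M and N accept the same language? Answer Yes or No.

Exploring the product automaton M × N from the start pair (A, s5), following both machines on each input symbol, reaches 6 state pairs: (A, s5), (C, s2), (B, s3), (F, s0), (D, s4), (E, s1).
M accepts in {A, B, C, D, F} and N accepts in {s0, s2, s3, s4, s5}. In every reachable pair the two components are either both accepting — (A, s5), (C, s2), (B, s3), (F, s0), (D, s4) — or both non-accepting, so no string is accepted by exactly one of the machines: L(M) \ L(N) and L(N) \ L(M) are both empty.
Hence every string is accepted by M iff it is accepted by N, and the two languages coincide.

Yes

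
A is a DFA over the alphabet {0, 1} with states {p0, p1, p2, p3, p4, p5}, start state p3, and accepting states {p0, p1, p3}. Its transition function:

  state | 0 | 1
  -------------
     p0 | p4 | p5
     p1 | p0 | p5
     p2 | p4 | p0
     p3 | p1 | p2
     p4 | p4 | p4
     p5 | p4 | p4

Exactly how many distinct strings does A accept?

4

The useful subgraph on states {p0, p1, p2, p3} is acyclic, so L(A) is finite; the longest accepting path visits 3 useful states, giving maximum string length 2.
Counting accepting paths from p3 by length: 1 of length 0, 1 of length 1, 2 of length 2. Total 4.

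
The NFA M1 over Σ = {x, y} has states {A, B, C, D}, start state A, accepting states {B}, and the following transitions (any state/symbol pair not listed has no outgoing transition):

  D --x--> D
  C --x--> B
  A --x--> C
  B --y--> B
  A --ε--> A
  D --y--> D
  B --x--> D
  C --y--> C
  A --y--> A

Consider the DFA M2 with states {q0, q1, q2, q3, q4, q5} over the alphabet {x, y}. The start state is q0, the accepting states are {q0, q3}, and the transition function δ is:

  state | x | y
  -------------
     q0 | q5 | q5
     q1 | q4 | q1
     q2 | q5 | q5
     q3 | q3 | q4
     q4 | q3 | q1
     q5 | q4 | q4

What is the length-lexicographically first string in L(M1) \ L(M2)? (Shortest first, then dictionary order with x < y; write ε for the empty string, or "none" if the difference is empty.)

xx

The string xx is accepted by M1 but not by M2.
No shorter string lies in the difference, and xx is the lexicographically first length-2 string in L(M1) \ L(M2).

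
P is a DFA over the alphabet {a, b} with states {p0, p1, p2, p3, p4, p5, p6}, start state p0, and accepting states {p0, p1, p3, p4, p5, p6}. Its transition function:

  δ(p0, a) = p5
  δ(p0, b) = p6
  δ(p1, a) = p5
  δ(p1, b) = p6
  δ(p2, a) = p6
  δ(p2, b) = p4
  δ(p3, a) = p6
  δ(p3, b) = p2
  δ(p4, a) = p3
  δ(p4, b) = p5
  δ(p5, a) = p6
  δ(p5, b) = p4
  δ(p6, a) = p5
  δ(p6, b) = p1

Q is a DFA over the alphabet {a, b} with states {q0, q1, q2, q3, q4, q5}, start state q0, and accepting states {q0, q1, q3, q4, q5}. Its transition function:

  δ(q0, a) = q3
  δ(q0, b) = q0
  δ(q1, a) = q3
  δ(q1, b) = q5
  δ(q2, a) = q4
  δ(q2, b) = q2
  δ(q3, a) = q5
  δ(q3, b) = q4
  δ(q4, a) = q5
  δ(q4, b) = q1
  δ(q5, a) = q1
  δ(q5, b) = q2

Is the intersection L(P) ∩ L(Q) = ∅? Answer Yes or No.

No

The empty string ε is accepted by both P and Q.
Hence L(P) ∩ L(Q) ≠ ∅.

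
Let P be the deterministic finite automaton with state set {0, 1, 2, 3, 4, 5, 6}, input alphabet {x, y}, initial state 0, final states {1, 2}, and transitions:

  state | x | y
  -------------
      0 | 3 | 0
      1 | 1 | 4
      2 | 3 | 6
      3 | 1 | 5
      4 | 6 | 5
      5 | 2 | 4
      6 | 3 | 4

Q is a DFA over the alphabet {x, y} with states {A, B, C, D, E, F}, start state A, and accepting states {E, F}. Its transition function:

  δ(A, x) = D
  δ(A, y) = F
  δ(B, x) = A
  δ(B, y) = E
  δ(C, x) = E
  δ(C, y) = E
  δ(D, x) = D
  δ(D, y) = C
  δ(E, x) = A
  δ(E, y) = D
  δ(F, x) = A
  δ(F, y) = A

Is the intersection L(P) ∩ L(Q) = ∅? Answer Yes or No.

No

The string xyx is accepted by both P and Q.
Hence L(P) ∩ L(Q) ≠ ∅.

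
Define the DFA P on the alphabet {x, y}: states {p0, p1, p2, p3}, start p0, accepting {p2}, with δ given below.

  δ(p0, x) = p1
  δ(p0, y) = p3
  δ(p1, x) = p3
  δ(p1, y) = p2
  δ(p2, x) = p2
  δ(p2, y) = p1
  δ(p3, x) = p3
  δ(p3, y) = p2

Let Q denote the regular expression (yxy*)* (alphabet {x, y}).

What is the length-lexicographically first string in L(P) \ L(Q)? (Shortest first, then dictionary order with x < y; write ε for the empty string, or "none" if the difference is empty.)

The string xy is accepted by P but not by Q.
No shorter string lies in the difference, and xy is the lexicographically first length-2 string in L(P) \ L(Q).

xy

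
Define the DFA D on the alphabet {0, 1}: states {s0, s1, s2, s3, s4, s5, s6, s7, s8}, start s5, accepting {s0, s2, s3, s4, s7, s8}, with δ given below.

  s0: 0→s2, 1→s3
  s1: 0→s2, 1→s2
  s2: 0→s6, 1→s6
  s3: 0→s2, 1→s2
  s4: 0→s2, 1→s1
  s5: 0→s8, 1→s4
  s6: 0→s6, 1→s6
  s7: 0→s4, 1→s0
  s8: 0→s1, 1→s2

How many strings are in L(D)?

The useful subgraph on states {s1, s2, s4, s5, s8} is acyclic, so L(D) is finite; the longest accepting path visits 4 useful states, giving maximum string length 3.
Counting accepting paths from s5 by length: 2 of length 1, 2 of length 2, 4 of length 3. Total 8.

8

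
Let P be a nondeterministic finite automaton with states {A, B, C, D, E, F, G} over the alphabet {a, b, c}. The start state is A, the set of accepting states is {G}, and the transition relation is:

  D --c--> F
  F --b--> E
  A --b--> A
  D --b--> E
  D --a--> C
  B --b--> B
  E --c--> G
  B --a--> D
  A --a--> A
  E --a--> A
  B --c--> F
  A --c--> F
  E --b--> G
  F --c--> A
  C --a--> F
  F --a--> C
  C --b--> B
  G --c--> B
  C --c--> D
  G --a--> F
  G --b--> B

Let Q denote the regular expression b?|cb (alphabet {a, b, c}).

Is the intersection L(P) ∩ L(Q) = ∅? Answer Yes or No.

Converting the expression Q to a DFA (subset construction, then merging equivalent states) gives the minimal DFA with states {q0, q1, q2, q3}, start state q0, accepting states {q0, q2} and transitions q0: a→q1, b→q2, c→q3; q1: a→q1, b→q1, c→q1; q2: a→q1, b→q1, c→q1; q3: a→q1, b→q2, c→q1.
Exploring the product automaton P × Q from the start pair (A, q0), following both machines on each input symbol, reaches 11 state pairs: (A, q0), (A, q1), (A, q2), (F, q3), (F, q1), (C, q1), (E, q2), (E, q1), (B, q1), (D, q1), (G, q1).
P accepts in {G} and Q accepts in {q0, q2}; no reachable pair has both components accepting, so no string drives both machines to acceptance simultaneously and L(P) ∩ L(Q) = ∅.
So no string is accepted by both, and the intersection is empty.

Yes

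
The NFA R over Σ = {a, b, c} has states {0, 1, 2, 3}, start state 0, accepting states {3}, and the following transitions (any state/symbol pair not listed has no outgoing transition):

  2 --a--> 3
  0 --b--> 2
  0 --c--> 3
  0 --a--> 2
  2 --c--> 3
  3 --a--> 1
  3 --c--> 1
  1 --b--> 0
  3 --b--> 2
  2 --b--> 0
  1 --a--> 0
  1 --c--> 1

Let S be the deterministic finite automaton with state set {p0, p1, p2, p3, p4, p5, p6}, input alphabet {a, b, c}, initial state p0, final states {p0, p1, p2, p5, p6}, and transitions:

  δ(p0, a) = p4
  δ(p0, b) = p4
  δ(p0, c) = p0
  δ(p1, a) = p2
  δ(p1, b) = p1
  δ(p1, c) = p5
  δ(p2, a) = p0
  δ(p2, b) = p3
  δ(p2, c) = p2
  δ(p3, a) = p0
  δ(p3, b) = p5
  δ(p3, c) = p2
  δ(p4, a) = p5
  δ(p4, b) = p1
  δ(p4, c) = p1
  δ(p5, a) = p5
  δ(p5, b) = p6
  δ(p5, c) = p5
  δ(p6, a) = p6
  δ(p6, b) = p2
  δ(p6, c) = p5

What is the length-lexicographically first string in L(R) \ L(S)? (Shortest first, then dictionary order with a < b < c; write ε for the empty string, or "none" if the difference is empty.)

aabbaa

The string aabbaa is accepted by R but not by S.
No shorter string lies in the difference, and aabbaa is the lexicographically first length-6 string in L(R) \ L(S).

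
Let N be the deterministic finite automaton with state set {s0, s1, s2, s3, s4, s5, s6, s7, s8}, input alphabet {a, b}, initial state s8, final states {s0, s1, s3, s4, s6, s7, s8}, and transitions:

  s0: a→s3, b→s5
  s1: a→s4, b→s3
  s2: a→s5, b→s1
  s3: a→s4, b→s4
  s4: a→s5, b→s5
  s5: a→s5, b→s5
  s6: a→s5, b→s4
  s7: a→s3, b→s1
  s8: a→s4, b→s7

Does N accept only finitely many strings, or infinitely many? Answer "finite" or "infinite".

finite

The useful states (reachable from s8 and able to reach an accepting state) are {s1, s3, s4, s7, s8}.
Restricted to these states the transition graph has no cycle, so every accepting path has bounded length and L is finite.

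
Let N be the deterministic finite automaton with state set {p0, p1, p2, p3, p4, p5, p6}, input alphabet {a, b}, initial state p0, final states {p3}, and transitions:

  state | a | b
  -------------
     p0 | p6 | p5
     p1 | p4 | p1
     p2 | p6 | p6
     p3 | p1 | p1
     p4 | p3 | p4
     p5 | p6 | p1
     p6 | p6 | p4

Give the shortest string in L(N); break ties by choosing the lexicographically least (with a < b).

aba

A breadth-first search from p0 reaches an accepting state first via the path p0 → p6 → p4 → p3 on input aba.
No string of length < 3 is accepted (BFS exhausts all shorter strings without reaching an accepting state), and aba is the lexicographically least accepting string of length 3.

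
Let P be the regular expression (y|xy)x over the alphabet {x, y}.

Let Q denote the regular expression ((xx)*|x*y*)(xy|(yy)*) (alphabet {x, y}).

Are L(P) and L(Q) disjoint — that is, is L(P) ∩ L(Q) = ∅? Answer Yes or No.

Converting the expression P to a DFA (subset construction, then merging equivalent states) gives the minimal DFA with states {p0, p1, p2, p3, p4}, start state p0, accepting states {p4} and transitions p0: x→p1, y→p2; p1: x→p3, y→p2; p2: x→p4, y→p3; p3: x→p3, y→p3; p4: x→p3, y→p3.
Converting the expression Q to a DFA (subset construction, then merging equivalent states) gives the minimal DFA with states {q0, q1, q2, q3, q4}, start state q0, accepting states {q0, q1, q4} and transitions q0: x→q0, y→q1; q1: x→q2, y→q1; q2: x→q3, y→q4; q3: x→q3, y→q3; q4: x→q3, y→q3.
Exploring the product automaton P × Q from the start pair (p0, q0), following both machines on each input symbol, reaches 9 state pairs: (p0, q0), (p1, q0), (p2, q1), (p3, q0), (p4, q2), (p3, q1), (p3, q3), (p3, q4), (p3, q2).
P accepts in {p4} and Q accepts in {q0, q1, q4}; no reachable pair has both components accepting, so no string drives both machines to acceptance simultaneously and L(P) ∩ L(Q) = ∅.
So no string is accepted by both, and the intersection is empty.

Yes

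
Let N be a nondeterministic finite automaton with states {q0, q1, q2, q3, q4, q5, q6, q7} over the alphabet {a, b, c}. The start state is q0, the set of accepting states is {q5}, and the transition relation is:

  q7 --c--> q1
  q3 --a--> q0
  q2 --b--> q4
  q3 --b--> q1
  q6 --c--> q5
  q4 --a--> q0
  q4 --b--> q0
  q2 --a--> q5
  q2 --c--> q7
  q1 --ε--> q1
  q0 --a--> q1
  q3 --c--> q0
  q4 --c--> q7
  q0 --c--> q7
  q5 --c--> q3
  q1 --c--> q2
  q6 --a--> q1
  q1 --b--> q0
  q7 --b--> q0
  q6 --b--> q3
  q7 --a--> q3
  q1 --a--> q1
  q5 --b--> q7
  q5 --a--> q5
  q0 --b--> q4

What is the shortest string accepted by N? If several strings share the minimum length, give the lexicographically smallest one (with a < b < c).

aca

A breadth-first search from q0 reaches an accepting state first via the path q0 → q1 → q2 → q5 on input aca.
No string of length < 3 is accepted (BFS exhausts all shorter strings without reaching an accepting state), and aca is the lexicographically least accepting string of length 3.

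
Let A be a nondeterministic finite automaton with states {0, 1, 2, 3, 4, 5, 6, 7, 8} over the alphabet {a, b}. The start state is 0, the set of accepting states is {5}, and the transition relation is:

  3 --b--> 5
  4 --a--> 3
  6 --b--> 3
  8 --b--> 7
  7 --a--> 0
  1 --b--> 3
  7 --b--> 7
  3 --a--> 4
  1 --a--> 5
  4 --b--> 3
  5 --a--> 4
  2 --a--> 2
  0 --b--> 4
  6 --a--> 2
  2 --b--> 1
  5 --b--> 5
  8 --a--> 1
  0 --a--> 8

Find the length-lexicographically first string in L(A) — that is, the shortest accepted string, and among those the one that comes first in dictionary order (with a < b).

A breadth-first search from 0 reaches an accepting state first via the path 0 → 8 → 1 → 5 on input aaa.
No string of length < 3 is accepted (BFS exhausts all shorter strings without reaching an accepting state), and aaa is the lexicographically least accepting string of length 3.

aaa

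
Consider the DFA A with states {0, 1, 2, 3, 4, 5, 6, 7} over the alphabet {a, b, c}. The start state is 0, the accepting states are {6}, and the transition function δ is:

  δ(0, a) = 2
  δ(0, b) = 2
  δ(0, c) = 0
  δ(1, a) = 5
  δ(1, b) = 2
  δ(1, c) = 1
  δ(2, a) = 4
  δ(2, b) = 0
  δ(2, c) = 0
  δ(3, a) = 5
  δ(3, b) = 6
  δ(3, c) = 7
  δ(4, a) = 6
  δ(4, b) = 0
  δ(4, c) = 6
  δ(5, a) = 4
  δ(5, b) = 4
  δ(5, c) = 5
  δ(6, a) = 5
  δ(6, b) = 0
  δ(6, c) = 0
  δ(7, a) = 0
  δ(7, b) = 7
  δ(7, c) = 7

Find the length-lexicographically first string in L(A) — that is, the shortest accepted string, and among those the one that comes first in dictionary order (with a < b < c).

aaa

A breadth-first search from 0 reaches an accepting state first via the path 0 → 2 → 4 → 6 on input aaa.
No string of length < 3 is accepted (BFS exhausts all shorter strings without reaching an accepting state), and aaa is the lexicographically least accepting string of length 3.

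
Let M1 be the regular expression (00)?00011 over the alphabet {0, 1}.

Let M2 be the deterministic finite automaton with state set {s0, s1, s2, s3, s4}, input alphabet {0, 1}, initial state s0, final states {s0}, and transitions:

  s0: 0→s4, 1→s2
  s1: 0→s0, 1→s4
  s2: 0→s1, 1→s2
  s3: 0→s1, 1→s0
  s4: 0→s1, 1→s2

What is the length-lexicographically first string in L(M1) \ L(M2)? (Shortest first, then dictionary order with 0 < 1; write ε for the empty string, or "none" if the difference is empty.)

00011

The string 00011 is accepted by M1 but not by M2.
No shorter string lies in the difference, and 00011 is the lexicographically first length-5 string in L(M1) \ L(M2).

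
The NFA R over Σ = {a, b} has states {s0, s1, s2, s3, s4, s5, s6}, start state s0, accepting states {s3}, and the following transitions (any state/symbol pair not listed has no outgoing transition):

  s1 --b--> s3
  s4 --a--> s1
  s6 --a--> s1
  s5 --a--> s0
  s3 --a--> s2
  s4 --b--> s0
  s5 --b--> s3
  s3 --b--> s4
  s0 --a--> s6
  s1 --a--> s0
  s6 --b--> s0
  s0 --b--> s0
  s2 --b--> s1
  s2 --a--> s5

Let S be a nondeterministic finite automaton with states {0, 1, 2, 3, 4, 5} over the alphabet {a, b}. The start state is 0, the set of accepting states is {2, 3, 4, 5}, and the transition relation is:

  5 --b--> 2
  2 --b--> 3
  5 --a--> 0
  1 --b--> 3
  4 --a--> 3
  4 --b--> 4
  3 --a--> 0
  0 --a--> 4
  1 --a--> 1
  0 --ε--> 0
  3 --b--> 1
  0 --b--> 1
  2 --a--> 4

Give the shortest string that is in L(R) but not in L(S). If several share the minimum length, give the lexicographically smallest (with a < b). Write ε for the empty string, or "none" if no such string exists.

aab

The string aab is accepted by R but not by S.
No shorter string lies in the difference, and aab is the lexicographically first length-3 string in L(R) \ L(S).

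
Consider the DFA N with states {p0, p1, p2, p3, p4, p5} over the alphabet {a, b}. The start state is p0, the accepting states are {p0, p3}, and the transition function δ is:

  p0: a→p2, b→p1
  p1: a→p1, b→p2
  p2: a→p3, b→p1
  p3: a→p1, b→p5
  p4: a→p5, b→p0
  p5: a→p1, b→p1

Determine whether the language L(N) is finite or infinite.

infinite

State p1 is reachable from the start and can reach an accepting state, and it lies on the cycle p1 → p1.
Traversing that cycle any number of times yields accepted strings of unbounded length, so the language is infinite.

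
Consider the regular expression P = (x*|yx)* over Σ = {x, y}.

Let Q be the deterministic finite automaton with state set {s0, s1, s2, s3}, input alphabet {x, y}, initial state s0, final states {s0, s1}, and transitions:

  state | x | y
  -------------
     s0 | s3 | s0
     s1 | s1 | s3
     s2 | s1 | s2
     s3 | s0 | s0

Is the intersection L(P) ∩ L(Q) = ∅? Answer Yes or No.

The empty string ε is accepted by both P and Q.
Hence L(P) ∩ L(Q) ≠ ∅.

No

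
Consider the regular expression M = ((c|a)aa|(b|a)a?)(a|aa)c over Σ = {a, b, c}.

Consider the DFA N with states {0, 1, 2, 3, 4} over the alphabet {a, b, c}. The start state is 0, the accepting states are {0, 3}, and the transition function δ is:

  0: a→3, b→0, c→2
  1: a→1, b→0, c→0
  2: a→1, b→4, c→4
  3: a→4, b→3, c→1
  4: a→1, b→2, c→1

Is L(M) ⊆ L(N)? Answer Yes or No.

No

The string aac is in L(M) but not in L(N).
So L(M) ⊄ L(N).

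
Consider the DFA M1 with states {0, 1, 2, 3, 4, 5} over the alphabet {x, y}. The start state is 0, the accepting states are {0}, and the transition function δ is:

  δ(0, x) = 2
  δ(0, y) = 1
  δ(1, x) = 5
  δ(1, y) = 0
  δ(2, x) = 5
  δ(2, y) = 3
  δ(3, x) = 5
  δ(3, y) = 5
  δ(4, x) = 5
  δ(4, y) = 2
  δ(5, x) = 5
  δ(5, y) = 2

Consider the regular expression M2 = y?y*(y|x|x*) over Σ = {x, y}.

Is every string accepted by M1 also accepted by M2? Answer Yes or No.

Converting the expression M2 to a DFA (subset construction, then merging equivalent states) gives the minimal DFA with states {r0, r1, r2}, start state r0, accepting states {r0, r1} and transitions r0: x→r1, y→r0; r1: x→r1, y→r2; r2: x→r2, y→r2.
Exploring the product automaton M1 × M2 from the start pair (0, r0), following both machines on each input symbol, reaches 7 state pairs: (0, r0), (2, r1), (1, r0), (5, r1), (3, r2), (2, r2), (5, r2).
M1 accepts in {0} and M2 accepts in {r0, r1}. The reachable pairs whose M1-component is accepting are (0, r0); in each of them the M2-component is accepting too, so the product for L(M1) \ L(M2) (M1-component accepting, M2-component rejecting) has no reachable accepting pair and the difference is empty.
Hence every string in L(M1) is also in L(M2).

Yes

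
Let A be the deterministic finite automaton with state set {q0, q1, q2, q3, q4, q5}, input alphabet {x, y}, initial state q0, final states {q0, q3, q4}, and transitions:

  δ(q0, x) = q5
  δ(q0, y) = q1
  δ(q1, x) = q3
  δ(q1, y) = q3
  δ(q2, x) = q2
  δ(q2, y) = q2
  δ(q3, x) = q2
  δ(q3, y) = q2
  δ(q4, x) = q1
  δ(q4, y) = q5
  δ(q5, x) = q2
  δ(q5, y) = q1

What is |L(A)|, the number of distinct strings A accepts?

The useful subgraph on states {q0, q1, q3, q5} is acyclic, so L(A) is finite; the longest accepting path visits 4 useful states, giving maximum string length 3.
Counting accepting paths from q0 by length: 1 of length 0, 2 of length 2, 2 of length 3. Total 5.

5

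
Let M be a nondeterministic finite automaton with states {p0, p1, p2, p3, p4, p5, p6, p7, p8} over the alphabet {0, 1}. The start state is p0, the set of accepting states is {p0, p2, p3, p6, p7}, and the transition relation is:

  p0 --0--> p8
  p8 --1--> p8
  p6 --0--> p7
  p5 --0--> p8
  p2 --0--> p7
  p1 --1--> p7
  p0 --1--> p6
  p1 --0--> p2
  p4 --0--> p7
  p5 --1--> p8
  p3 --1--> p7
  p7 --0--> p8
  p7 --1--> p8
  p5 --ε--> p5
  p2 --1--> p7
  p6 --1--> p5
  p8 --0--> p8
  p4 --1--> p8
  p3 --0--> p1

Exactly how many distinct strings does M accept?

3

The useful subgraph on states {p0, p6, p7} is acyclic, so L(M) is finite; the longest accepting path visits 3 useful states, giving maximum string length 2.
Counting accepting paths from p0 by length: 1 of length 0, 1 of length 1, 1 of length 2. Total 3.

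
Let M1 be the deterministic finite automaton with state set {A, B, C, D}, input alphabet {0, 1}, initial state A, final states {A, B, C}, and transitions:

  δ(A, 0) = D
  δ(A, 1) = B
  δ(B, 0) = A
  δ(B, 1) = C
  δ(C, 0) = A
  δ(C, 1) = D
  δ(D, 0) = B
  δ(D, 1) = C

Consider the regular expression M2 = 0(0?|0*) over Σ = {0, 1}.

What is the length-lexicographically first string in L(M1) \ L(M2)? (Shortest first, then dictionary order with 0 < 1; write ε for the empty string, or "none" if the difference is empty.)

ε

The empty string ε is accepted by M1 but not by M2.
Since ε is the unique shortest string, it is the required witness.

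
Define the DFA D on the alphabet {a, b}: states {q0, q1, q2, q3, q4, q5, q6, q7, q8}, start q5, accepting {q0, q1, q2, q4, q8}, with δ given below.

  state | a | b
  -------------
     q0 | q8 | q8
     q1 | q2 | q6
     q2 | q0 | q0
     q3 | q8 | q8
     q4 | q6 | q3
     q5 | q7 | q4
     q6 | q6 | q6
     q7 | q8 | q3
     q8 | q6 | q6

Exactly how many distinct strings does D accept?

The useful subgraph on states {q3, q4, q5, q7, q8} is acyclic, so L(D) is finite; the longest accepting path visits 4 useful states, giving maximum string length 3.
Counting accepting paths from q5 by length: 1 of length 1, 1 of length 2, 4 of length 3. Total 6.

6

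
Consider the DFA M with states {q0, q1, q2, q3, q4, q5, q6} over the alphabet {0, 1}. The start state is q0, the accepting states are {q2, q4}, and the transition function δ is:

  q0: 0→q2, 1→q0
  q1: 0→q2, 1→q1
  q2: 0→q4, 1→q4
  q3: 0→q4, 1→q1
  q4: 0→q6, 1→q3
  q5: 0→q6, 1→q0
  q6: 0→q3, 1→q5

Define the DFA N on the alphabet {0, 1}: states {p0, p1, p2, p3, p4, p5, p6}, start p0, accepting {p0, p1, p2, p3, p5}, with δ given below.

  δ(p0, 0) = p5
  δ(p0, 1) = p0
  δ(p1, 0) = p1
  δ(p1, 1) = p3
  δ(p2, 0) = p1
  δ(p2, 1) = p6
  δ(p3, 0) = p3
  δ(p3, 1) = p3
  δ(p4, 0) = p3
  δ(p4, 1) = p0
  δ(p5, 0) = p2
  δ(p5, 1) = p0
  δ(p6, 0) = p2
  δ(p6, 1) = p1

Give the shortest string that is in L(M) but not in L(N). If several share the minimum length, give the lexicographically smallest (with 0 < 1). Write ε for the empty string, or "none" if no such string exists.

The string 0100101 is accepted by M but not by N.
No shorter string lies in the difference, and 0100101 is the lexicographically first length-7 string in L(M) \ L(N).

0100101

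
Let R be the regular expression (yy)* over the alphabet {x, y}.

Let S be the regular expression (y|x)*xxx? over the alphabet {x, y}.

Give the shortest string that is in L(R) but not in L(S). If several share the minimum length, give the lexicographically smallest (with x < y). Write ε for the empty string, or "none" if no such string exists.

The empty string ε is accepted by R but not by S.
Since ε is the unique shortest string, it is the required witness.

ε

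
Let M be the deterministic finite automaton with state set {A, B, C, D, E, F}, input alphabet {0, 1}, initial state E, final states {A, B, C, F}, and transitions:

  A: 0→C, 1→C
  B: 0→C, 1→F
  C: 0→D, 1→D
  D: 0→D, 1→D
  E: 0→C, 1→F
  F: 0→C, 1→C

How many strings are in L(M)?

4

The useful subgraph on states {C, E, F} is acyclic, so L(M) is finite; the longest accepting path visits 3 useful states, giving maximum string length 2.
Counting accepting paths from E by length: 2 of length 1, 2 of length 2. Total 4.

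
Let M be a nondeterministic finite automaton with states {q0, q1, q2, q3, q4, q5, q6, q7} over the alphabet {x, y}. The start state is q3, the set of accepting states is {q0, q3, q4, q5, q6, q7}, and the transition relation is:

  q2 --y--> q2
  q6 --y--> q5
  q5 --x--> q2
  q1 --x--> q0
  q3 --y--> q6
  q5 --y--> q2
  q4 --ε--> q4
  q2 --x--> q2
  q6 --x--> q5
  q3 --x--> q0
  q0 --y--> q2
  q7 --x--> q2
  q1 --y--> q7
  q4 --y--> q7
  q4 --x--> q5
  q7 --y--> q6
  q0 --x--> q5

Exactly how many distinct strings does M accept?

The useful subgraph on states {q0, q3, q5, q6} is acyclic, so L(M) is finite; the longest accepting path visits 3 useful states, giving maximum string length 2.
Counting accepting paths from q3 by length: 1 of length 0, 2 of length 1, 3 of length 2. Total 6.

6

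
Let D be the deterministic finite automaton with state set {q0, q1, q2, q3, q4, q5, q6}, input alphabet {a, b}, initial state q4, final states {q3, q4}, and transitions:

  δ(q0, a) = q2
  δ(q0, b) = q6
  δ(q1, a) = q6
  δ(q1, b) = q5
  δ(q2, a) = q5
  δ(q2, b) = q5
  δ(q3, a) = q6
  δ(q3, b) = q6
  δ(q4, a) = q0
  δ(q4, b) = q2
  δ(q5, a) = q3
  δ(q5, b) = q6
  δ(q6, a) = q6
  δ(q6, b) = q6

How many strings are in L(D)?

The useful subgraph on states {q0, q2, q3, q4, q5} is acyclic, so L(D) is finite; the longest accepting path visits 5 useful states, giving maximum string length 4.
Counting accepting paths from q4 by length: 1 of length 0, 2 of length 3, 2 of length 4. Total 5.

5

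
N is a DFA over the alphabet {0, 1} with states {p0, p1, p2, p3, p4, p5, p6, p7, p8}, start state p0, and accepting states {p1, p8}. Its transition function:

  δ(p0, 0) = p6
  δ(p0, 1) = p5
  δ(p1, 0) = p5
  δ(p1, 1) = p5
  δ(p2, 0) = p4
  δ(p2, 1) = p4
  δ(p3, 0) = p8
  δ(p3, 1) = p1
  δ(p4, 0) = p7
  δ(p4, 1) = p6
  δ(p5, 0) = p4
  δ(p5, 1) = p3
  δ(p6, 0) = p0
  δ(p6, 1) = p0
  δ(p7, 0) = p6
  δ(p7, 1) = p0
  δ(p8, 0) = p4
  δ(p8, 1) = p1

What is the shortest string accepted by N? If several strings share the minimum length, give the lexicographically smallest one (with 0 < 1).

A breadth-first search from p0 reaches an accepting state first via the path p0 → p5 → p3 → p8 on input 110.
No string of length < 3 is accepted (BFS exhausts all shorter strings without reaching an accepting state), and 110 is the lexicographically least accepting string of length 3.

110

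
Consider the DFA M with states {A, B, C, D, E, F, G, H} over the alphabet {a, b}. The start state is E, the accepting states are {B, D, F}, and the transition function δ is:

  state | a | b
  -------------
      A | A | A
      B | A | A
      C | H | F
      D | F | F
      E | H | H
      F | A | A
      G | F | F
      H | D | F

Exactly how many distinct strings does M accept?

The useful subgraph on states {D, E, F, H} is acyclic, so L(M) is finite; the longest accepting path visits 4 useful states, giving maximum string length 3.
Counting accepting paths from E by length: 4 of length 2, 4 of length 3. Total 8.

8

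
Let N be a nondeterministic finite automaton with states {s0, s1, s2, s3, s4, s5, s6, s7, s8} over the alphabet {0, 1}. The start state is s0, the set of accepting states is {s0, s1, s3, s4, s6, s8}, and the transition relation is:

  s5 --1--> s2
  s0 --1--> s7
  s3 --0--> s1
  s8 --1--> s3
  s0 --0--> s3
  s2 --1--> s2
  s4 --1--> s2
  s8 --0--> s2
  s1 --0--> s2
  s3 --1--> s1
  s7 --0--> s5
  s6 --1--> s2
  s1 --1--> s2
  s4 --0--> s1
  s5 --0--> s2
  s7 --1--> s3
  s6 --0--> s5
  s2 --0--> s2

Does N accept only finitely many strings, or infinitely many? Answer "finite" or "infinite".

finite

The useful states (reachable from s0 and able to reach an accepting state) are {s0, s1, s3, s7}.
Restricted to these states the transition graph has no cycle, so every accepting path has bounded length and L is finite.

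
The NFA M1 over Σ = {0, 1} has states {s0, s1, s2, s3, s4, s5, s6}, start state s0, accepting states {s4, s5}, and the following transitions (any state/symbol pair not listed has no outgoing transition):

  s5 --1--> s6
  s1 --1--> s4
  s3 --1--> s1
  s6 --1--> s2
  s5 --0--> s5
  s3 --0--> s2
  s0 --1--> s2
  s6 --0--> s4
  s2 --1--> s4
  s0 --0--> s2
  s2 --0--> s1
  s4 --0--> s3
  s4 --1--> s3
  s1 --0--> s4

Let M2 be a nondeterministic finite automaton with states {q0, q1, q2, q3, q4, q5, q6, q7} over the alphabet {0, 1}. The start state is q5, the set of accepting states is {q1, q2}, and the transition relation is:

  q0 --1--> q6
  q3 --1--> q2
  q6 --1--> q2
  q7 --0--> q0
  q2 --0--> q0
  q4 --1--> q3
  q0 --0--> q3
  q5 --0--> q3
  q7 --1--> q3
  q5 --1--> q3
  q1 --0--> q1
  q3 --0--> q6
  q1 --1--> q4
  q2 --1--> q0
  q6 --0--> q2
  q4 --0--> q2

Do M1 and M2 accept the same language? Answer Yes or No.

Yes

Exploring the product automaton M1 × M2 from the start pair (s0, q5), following both machines on each input symbol, reaches 5 state pairs: (s0, q5), (s2, q3), (s1, q6), (s4, q2), (s3, q0).
M1 accepts in {s4, s5} and M2 accepts in {q1, q2}. In every reachable pair the two components are either both accepting — (s4, q2) — or both non-accepting, so no string is accepted by exactly one of the machines: L(M1) \ L(M2) and L(M2) \ L(M1) are both empty.
Hence every string is accepted by M1 iff it is accepted by M2, and the two languages coincide.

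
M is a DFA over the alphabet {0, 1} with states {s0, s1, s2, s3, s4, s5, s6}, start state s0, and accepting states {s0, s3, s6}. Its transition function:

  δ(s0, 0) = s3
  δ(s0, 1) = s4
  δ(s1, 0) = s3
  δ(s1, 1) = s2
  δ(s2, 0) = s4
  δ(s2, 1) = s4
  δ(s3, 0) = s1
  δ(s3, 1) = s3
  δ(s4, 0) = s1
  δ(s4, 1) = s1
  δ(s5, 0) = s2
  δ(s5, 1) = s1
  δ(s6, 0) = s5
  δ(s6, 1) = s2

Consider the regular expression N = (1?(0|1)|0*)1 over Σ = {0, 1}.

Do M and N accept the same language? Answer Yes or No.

The empty string ε is accepted by M but rejected by N.
So L(M) ≠ L(N).

No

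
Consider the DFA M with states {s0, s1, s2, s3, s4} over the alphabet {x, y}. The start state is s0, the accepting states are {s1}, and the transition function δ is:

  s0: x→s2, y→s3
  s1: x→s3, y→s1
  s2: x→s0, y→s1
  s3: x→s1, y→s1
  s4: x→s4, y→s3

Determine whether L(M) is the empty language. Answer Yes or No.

The string xy is accepted: the run s0 → s2 → s1 ends in the accepting state s1.
Since at least one string is accepted, L(M) is not empty.

No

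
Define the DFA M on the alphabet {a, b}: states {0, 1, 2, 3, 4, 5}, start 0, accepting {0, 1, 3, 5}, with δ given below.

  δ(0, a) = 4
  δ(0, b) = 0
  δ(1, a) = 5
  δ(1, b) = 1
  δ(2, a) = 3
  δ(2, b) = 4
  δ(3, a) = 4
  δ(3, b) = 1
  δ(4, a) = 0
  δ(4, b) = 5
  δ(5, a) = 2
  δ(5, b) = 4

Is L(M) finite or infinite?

State 0 is reachable from the start and can reach an accepting state, and it lies on the cycle 0 → 0.
Traversing that cycle any number of times yields accepted strings of unbounded length, so the language is infinite.

infinite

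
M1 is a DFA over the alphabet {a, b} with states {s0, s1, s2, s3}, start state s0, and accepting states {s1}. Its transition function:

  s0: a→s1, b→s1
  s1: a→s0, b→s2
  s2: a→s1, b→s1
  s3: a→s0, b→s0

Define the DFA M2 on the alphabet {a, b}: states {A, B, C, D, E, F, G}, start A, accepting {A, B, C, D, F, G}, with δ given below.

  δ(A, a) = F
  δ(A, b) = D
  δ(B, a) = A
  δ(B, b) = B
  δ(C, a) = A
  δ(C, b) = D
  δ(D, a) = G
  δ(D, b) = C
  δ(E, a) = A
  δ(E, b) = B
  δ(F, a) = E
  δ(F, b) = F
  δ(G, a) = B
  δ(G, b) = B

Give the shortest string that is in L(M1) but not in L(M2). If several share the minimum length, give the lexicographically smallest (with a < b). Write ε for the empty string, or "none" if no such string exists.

aba

The string aba is accepted by M1 but not by M2.
No shorter string lies in the difference, and aba is the lexicographically first length-3 string in L(M1) \ L(M2).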